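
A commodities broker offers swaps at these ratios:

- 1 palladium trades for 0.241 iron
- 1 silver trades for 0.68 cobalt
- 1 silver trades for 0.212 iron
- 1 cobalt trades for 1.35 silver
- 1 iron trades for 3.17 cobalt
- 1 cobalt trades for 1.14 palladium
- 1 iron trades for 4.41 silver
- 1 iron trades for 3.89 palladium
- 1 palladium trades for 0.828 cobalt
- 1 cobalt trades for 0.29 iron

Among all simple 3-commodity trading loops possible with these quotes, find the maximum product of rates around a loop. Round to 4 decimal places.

palladium→cobalt→iron→palladium: 0.828 × 0.29 × 3.89 = 0.93407
cobalt→silver→iron→cobalt: 1.35 × 0.212 × 3.17 = 0.90725
palladium→iron→cobalt→palladium: 0.241 × 3.17 × 1.14 = 0.87093
cobalt→iron→silver→cobalt: 0.29 × 4.41 × 0.68 = 0.86965
Maximum is palladium→cobalt→iron→palladium at 0.9341; no arbitrage — every cycle loses value.

0.9341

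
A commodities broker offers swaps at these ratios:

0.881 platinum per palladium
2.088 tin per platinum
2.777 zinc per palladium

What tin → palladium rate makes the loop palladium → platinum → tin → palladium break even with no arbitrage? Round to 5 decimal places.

0.54362

Known legs of the cycle: 0.881 × 2.088 = 1.839528
For no arbitrage the full-cycle product must be 1, so the missing rate is 1 / 1.839528 ≈ 0.5436177.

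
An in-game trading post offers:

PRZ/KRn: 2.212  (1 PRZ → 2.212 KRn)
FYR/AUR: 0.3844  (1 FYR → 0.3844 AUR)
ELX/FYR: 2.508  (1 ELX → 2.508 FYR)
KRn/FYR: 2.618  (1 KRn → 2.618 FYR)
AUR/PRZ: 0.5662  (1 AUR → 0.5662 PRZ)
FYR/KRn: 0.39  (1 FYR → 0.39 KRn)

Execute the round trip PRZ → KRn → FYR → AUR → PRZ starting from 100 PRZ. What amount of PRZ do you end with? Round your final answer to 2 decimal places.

100 PRZ × 2.212 = 221.2 KRn
221.2 KRn × 2.618 = 579.1016 FYR
579.1016 FYR × 0.3844 = 222.60665504 AUR
222.60665504 AUR × 0.5662 = 126.039888083648 PRZ

126.04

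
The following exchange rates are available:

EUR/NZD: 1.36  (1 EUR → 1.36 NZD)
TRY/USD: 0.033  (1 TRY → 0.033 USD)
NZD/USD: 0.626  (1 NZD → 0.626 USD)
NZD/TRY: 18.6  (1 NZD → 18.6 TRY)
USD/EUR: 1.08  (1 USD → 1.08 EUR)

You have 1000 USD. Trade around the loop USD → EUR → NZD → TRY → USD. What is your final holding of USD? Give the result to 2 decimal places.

1000 USD × 1.08 = 1080 EUR
1080 EUR × 1.36 = 1468.8 NZD
1468.8 NZD × 18.6 = 27319.68 TRY
27319.68 TRY × 0.033 = 901.54944 USD

901.55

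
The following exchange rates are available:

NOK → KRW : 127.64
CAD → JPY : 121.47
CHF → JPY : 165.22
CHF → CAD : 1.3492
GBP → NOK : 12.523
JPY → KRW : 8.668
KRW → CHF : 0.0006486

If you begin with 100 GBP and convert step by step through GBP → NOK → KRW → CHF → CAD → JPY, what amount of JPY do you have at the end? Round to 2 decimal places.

100 GBP × 12.523 = 1252.3 NOK
1252.3 NOK × 127.64 = 159843.572 KRW
159843.572 KRW × 0.0006486 = 103.6745407992 CHF
103.6745407992 CHF × 1.3492 = 139.87769044628064 CAD
139.87769044628064 CAD × 121.47 = 16990.9430585097093408 JPY

16990.94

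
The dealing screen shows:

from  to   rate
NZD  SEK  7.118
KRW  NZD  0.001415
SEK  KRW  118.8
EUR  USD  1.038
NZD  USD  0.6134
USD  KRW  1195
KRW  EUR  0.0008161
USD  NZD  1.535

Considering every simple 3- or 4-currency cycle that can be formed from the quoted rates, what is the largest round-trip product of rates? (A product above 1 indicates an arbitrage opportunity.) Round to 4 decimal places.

1.1966

SEK→KRW→NZD→SEK: 118.8 × 0.001415 × 7.118 = 1.19655
KRW→NZD→USD→KRW: 0.001415 × 0.6134 × 1195 = 1.03721
EUR→USD→KRW→EUR: 1.038 × 1195 × 0.0008161 = 1.01230
Maximum is SEK→KRW→NZD→SEK at 1.1966; arbitrage exists.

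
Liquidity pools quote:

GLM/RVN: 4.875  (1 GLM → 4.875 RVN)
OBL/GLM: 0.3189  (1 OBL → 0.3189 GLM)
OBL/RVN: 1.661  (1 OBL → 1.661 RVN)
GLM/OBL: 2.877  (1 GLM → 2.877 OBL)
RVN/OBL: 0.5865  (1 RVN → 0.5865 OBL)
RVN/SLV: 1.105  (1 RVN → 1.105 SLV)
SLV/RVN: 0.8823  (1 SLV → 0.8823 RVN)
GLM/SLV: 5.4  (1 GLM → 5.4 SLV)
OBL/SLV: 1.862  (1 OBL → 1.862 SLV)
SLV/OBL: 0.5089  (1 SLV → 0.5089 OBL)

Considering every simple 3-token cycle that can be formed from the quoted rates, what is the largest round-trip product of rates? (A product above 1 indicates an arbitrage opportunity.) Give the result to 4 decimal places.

SLV→RVN→OBL→SLV: 0.8823 × 0.5865 × 1.862 = 0.96353
SLV→OBL→RVN→SLV: 0.5089 × 1.661 × 1.105 = 0.93404
RVN→OBL→GLM→RVN: 0.5865 × 0.3189 × 4.875 = 0.91179
SLV→OBL→GLM→SLV: 0.5089 × 0.3189 × 5.4 = 0.87636
Maximum is SLV→RVN→OBL→SLV at 0.9635; no arbitrage — every cycle loses value.

0.9635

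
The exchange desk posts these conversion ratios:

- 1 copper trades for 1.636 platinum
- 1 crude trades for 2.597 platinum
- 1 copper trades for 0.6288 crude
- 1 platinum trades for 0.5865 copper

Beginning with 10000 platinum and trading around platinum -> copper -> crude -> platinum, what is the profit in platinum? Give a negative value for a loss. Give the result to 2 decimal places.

-422.49

10000 platinum × 0.5865 = 5865 copper
5865 copper × 0.6288 = 3687.912 crude
3687.912 crude × 2.597 = 9577.507464 platinum
Net change: 9577.507464 − 10000 = -422.492536 platinum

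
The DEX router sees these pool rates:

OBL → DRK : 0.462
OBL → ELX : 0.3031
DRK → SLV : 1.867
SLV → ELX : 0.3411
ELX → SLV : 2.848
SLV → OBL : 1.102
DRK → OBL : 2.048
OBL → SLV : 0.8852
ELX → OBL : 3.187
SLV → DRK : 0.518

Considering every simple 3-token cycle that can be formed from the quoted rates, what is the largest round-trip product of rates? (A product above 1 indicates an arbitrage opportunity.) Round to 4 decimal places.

0.9623

OBL→SLV→ELX→OBL: 0.8852 × 0.3411 × 3.187 = 0.96229
OBL→ELX→SLV→OBL: 0.3031 × 2.848 × 1.102 = 0.95128
DRK→SLV→OBL→DRK: 1.867 × 1.102 × 0.462 = 0.95053
DRK→OBL→SLV→DRK: 2.048 × 0.8852 × 0.518 = 0.93908
Maximum is OBL→SLV→ELX→OBL at 0.9623; no arbitrage — every cycle loses value.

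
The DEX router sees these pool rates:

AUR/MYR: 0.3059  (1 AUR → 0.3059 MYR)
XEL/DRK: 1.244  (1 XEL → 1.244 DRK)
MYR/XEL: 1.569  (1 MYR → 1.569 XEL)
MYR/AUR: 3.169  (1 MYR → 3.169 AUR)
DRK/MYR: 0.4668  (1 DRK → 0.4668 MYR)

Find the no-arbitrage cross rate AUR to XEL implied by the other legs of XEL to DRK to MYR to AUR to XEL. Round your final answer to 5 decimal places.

Known legs of the cycle: 1.244 × 0.4668 × 3.169 = 1.8402357648
For no arbitrage the full-cycle product must be 1, so the missing rate is 1 / 1.8402357648 ≈ 0.5434086.

0.54341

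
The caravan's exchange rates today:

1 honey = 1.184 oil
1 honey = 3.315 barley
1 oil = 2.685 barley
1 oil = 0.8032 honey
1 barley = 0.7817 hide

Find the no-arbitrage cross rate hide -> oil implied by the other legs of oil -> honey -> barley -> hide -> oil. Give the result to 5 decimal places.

0.48045

Known legs of the cycle: 0.8032 × 3.315 × 0.7817 = 2.0813606736
For no arbitrage the full-cycle product must be 1, so the missing rate is 1 / 2.0813606736 ≈ 0.4804549.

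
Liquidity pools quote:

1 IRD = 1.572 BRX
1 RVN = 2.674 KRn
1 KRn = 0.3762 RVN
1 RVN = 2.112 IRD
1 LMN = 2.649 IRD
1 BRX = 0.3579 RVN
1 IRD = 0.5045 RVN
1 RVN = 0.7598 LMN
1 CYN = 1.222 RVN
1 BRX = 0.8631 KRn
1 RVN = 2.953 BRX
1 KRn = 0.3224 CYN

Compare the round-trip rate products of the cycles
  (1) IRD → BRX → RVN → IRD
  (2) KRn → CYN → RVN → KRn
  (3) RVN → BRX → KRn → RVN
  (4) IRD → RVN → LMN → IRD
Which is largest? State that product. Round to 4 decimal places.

(1) 1.572 × 0.3579 × 2.112 = 1.18825
(2) 0.3224 × 1.222 × 2.674 = 1.05348
(3) 2.953 × 0.8631 × 0.3762 = 0.95883
(4) 0.5045 × 0.7598 × 2.649 = 1.01541
Highest is cycle (1) at 1.1883 (>1, arbitrage).

1.1883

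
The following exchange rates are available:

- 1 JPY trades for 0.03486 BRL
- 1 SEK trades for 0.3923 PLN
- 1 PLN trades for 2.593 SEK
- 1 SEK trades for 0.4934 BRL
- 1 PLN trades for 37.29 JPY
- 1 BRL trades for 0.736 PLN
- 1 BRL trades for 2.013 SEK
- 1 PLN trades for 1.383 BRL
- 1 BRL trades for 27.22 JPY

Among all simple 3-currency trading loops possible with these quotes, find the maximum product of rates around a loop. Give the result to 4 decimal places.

BRL→SEK→PLN→BRL: 2.013 × 0.3923 × 1.383 = 1.09215
JPY→BRL→PLN→JPY: 0.03486 × 0.736 × 37.29 = 0.95675
BRL→PLN→SEK→BRL: 0.736 × 2.593 × 0.4934 = 0.94163
Maximum is BRL→SEK→PLN→BRL at 1.0922; arbitrage exists.

1.0922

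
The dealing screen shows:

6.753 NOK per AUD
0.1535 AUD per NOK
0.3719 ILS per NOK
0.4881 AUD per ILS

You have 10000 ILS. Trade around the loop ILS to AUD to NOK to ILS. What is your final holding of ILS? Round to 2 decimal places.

12258.34

10000 ILS × 0.4881 = 4881 AUD
4881 AUD × 6.753 = 32961.393 NOK
32961.393 NOK × 0.3719 = 12258.3420567 ILS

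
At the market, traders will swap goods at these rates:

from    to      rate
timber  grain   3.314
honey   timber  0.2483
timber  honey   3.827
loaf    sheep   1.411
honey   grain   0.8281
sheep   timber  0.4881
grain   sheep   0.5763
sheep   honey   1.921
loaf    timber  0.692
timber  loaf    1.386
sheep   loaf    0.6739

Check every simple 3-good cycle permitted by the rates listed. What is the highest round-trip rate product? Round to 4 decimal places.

timber→loaf→sheep→timber: 1.386 × 1.411 × 0.4881 = 0.95455
timber→grain→sheep→timber: 3.314 × 0.5763 × 0.4881 = 0.93220
honey→grain→sheep→honey: 0.8281 × 0.5763 × 1.921 = 0.91677
Maximum is timber→loaf→sheep→timber at 0.9546; no arbitrage — every cycle loses value.

0.9546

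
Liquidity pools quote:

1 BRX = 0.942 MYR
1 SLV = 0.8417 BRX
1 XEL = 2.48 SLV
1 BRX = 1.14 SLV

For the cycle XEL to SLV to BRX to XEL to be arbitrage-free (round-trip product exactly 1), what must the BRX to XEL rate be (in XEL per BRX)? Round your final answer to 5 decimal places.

Known legs of the cycle: 2.48 × 0.8417 = 2.087416
For no arbitrage the full-cycle product must be 1, so the missing rate is 1 / 2.087416 ≈ 0.4790612.

0.47906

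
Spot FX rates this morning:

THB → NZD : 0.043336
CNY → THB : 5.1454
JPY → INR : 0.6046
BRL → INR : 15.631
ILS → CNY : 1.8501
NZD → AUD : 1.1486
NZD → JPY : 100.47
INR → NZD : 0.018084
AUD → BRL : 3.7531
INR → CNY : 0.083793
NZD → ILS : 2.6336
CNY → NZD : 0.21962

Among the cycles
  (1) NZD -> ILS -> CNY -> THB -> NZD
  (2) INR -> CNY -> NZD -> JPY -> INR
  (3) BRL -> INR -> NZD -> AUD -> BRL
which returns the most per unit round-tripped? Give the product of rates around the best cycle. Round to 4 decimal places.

(1) 2.6336 × 1.8501 × 5.1454 × 0.043336 = 1.08646
(2) 0.083793 × 0.21962 × 100.47 × 0.6046 = 1.11785
(3) 15.631 × 0.018084 × 1.1486 × 3.7531 = 1.21854
Highest is cycle (3) at 1.2185 (>1, arbitrage).

1.2185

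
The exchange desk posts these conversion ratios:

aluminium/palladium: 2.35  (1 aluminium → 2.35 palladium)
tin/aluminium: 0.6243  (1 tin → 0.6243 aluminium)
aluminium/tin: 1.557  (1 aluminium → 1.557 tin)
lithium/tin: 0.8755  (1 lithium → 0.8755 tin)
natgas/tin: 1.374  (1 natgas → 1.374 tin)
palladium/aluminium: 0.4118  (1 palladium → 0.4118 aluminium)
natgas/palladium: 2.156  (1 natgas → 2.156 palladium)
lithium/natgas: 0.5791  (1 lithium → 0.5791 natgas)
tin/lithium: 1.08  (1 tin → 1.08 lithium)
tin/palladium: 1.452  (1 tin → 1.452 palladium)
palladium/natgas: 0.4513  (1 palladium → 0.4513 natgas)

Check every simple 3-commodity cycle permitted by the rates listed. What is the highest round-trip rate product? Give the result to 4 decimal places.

0.9310

palladium→aluminium→tin→palladium: 0.4118 × 1.557 × 1.452 = 0.93098
palladium→natgas→tin→palladium: 0.4513 × 1.374 × 1.452 = 0.90037
lithium→natgas→tin→lithium: 0.5791 × 1.374 × 1.08 = 0.85934
Maximum is palladium→aluminium→tin→palladium at 0.9310; no arbitrage — every cycle loses value.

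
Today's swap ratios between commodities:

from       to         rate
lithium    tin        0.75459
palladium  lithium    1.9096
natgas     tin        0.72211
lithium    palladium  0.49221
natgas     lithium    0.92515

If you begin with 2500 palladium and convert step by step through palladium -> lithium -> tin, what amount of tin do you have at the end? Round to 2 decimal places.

2500 palladium × 1.9096 = 4774 lithium
4774 lithium × 0.75459 = 3602.41266 tin

3602.41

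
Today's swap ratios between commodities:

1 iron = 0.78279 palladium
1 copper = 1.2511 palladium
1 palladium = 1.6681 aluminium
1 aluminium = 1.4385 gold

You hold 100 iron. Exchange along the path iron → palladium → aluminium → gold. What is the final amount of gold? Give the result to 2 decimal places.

187.84

100 iron × 0.78279 = 78.279 palladium
78.279 palladium × 1.6681 = 130.5771999 aluminium
130.5771999 aluminium × 1.4385 = 187.83530205615 gold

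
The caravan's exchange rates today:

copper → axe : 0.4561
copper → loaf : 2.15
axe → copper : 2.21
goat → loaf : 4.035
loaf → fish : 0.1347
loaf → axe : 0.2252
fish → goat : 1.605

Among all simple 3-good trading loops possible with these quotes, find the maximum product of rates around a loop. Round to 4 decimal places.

copper→loaf→axe→copper: 2.15 × 0.2252 × 2.21 = 1.07004
loaf→fish→goat→loaf: 0.1347 × 1.605 × 4.035 = 0.87234
Maximum is copper→loaf→axe→copper at 1.0700; arbitrage exists.

1.0700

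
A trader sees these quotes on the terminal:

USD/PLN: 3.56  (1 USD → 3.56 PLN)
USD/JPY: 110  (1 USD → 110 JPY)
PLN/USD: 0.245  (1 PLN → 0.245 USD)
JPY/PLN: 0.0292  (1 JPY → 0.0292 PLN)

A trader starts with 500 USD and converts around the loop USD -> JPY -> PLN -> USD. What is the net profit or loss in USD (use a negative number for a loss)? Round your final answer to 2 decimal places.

500 USD × 110 = 55000 JPY
55000 JPY × 0.0292 = 1606 PLN
1606 PLN × 0.245 = 393.47 USD
Net change: 393.47 − 500 = -106.53 USD

-106.53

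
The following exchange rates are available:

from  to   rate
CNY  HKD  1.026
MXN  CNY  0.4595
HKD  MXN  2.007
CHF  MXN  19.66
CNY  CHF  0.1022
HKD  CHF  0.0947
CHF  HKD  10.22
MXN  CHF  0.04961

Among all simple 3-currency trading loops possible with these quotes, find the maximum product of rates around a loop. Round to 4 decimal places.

1.0176

CHF→HKD→MXN→CHF: 10.22 × 2.007 × 0.04961 = 1.01758
MXN→CNY→HKD→MXN: 0.4595 × 1.026 × 2.007 = 0.94619
CHF→MXN→CNY→CHF: 19.66 × 0.4595 × 0.1022 = 0.92325
Maximum is CHF→HKD→MXN→CHF at 1.0176; arbitrage exists.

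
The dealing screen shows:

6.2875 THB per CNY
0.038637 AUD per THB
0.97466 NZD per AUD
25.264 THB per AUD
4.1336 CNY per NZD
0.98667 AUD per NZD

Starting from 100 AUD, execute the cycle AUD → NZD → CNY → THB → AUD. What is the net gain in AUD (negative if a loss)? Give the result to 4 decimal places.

-2.1270

100 AUD × 0.97466 = 97.466 NZD
97.466 NZD × 4.1336 = 402.8854576 CNY
402.8854576 CNY × 6.2875 = 2533.14231466 THB
2533.14231466 THB × 0.038637 = 97.87301961151842 AUD
Net change: 97.87301961151842 − 100 = -2.12698038848158 AUD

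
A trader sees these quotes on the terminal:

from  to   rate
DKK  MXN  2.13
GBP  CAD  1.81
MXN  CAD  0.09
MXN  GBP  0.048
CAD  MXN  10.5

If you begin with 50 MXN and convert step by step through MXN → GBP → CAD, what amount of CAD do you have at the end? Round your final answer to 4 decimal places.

4.3440

50 MXN × 0.048 = 2.4 GBP
2.4 GBP × 1.81 = 4.344 CAD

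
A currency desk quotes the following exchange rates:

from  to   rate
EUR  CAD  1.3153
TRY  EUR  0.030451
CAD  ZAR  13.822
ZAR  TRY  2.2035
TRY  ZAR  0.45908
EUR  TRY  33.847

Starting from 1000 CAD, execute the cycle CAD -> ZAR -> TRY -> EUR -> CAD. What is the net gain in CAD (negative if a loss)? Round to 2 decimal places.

1000 CAD × 13.822 = 13822 ZAR
13822 ZAR × 2.2035 = 30456.777 TRY
30456.777 TRY × 0.030451 = 927.439316427 EUR
927.439316427 EUR × 1.3153 = 1219.8609328964331 CAD
Net change: 1219.8609328964331 − 1000 = 219.8609328964331 CAD

219.86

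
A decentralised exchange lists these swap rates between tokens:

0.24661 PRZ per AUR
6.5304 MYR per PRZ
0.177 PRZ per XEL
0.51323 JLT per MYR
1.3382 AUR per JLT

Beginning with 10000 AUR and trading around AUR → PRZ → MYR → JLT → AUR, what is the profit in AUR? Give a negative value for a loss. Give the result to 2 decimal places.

1060.72

10000 AUR × 0.24661 = 2466.1 PRZ
2466.1 PRZ × 6.5304 = 16104.61944 MYR
16104.61944 MYR × 0.51323 = 8265.3738351912 JLT
8265.3738351912 JLT × 1.3382 = 11060.72326625286384 AUR
Net change: 11060.72326625286384 − 10000 = 1060.72326625286384 AUR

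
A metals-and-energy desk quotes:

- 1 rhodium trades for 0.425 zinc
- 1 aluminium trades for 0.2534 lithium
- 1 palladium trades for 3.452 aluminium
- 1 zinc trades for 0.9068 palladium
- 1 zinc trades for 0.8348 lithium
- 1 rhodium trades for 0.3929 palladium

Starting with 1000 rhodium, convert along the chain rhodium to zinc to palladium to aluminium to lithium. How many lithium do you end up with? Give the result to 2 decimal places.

337.11

1000 rhodium × 0.425 = 425 zinc
425 zinc × 0.9068 = 385.39 palladium
385.39 palladium × 3.452 = 1330.36628 aluminium
1330.36628 aluminium × 0.2534 = 337.114815352 lithium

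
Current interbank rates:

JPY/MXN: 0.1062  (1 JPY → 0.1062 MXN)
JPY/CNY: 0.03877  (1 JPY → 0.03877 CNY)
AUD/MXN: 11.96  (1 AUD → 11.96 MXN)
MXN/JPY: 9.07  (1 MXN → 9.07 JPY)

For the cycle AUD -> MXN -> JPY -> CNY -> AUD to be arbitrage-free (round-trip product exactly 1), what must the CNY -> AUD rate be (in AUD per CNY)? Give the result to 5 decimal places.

0.23777

Known legs of the cycle: 11.96 × 9.07 × 0.03877 = 4.205661044
For no arbitrage the full-cycle product must be 1, so the missing rate is 1 / 4.205661044 ≈ 0.2377747.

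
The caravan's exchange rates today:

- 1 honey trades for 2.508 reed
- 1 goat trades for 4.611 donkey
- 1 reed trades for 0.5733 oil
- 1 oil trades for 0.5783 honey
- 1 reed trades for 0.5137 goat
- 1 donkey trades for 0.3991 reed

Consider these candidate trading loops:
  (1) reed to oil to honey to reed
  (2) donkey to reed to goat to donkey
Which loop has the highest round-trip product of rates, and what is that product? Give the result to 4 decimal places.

(1) 0.5733 × 0.5783 × 2.508 = 0.83150
(2) 0.3991 × 0.5137 × 4.611 = 0.94534
Highest is cycle (2) at 0.9453 (≤1, no arbitrage).

0.9453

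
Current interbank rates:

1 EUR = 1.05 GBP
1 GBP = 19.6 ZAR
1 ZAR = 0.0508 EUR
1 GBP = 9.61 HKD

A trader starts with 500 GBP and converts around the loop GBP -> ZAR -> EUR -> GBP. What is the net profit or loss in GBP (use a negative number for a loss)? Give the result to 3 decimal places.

22.732

500 GBP × 19.6 = 9800 ZAR
9800 ZAR × 0.0508 = 497.84 EUR
497.84 EUR × 1.05 = 522.732 GBP
Net change: 522.732 − 500 = 22.732 GBP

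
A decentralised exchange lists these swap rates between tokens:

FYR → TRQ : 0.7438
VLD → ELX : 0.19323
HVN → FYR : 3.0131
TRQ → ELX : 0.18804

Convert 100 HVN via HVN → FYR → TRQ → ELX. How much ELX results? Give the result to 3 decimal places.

42.142

100 HVN × 3.0131 = 301.31 FYR
301.31 FYR × 0.7438 = 224.114378 TRQ
224.114378 TRQ × 0.18804 = 42.14246763912 ELX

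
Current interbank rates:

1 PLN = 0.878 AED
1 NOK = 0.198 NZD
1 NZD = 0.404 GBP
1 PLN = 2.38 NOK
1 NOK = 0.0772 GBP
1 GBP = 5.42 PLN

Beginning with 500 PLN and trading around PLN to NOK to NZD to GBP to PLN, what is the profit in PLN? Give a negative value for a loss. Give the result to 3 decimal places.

500 PLN × 2.38 = 1190 NOK
1190 NOK × 0.198 = 235.62 NZD
235.62 NZD × 0.404 = 95.19048 GBP
95.19048 GBP × 5.42 = 515.9324016 PLN
Net change: 515.9324016 − 500 = 15.9324016 PLN

15.932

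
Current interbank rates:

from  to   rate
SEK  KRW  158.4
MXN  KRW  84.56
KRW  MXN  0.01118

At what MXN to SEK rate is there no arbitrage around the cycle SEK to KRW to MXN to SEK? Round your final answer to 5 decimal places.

Known legs of the cycle: 158.4 × 0.01118 = 1.770912
For no arbitrage the full-cycle product must be 1, so the missing rate is 1 / 1.770912 ≈ 0.5646808.

0.56468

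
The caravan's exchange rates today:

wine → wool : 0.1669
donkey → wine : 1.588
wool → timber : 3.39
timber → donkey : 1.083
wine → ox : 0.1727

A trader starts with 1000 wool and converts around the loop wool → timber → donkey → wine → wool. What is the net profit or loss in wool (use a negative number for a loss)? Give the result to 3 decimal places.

1000 wool × 3.39 = 3390 timber
3390 timber × 1.083 = 3671.37 donkey
3671.37 donkey × 1.588 = 5830.13556 wine
5830.13556 wine × 0.1669 = 973.049624964 wool
Net change: 973.049624964 − 1000 = -26.950375036 wool

-26.950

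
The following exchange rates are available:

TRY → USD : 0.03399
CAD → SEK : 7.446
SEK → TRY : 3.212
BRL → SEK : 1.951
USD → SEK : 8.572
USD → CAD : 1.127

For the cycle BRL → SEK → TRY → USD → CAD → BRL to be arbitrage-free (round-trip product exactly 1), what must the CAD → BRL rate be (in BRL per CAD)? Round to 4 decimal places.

Known legs of the cycle: 1.951 × 3.212 × 0.03399 × 1.127 = 0.24005341389876
For no arbitrage the full-cycle product must be 1, so the missing rate is 1 / 0.24005341389876 ≈ 4.165740.

4.1657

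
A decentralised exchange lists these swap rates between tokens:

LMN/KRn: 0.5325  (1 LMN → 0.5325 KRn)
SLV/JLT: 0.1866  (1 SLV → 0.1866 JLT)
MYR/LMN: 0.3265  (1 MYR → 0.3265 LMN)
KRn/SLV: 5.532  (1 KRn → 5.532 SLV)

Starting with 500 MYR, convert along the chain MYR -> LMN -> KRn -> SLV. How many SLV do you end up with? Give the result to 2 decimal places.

480.90

500 MYR × 0.3265 = 163.25 LMN
163.25 LMN × 0.5325 = 86.930625 KRn
86.930625 KRn × 5.532 = 480.9002175 SLV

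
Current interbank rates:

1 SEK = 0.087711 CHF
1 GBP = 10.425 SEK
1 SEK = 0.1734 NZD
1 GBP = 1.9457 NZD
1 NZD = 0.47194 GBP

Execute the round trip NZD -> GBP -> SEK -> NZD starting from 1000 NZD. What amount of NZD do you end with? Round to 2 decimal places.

853.12

1000 NZD × 0.47194 = 471.94 GBP
471.94 GBP × 10.425 = 4919.9745 SEK
4919.9745 SEK × 0.1734 = 853.1235783 NZD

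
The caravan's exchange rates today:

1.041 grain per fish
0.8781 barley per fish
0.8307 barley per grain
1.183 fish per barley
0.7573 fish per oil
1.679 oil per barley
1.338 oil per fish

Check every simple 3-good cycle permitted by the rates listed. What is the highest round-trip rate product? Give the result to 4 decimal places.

1.1165

barley→oil→fish→barley: 1.679 × 0.7573 × 0.8781 = 1.11651
barley→fish→grain→barley: 1.183 × 1.041 × 0.8307 = 1.02301
Maximum is barley→oil→fish→barley at 1.1165; arbitrage exists.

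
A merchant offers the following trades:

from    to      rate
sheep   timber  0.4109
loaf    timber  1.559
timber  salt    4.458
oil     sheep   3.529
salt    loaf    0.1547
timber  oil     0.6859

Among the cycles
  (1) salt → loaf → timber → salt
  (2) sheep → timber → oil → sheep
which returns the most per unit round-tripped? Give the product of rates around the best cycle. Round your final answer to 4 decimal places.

(1) 0.1547 × 1.559 × 4.458 = 1.07517
(2) 0.4109 × 0.6859 × 3.529 = 0.99460
Highest is cycle (1) at 1.0752 (>1, arbitrage).

1.0752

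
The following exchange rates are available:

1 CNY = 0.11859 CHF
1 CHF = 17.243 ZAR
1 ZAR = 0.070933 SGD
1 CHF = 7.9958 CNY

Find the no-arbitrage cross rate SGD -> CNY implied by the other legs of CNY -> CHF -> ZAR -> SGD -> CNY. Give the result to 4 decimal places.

Known legs of the cycle: 0.11859 × 17.243 × 0.070933 = 0.14504715849621
For no arbitrage the full-cycle product must be 1, so the missing rate is 1 / 0.14504715849621 ≈ 6.894309.

6.8943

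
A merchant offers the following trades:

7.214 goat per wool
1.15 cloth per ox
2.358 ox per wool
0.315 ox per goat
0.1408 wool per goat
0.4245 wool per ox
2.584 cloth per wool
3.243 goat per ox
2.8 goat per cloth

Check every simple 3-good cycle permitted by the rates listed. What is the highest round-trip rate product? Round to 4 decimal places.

wool→ox→goat→wool: 2.358 × 3.243 × 0.1408 = 1.07670
wool→cloth→goat→wool: 2.584 × 2.8 × 0.1408 = 1.01872
cloth→goat→ox→cloth: 2.8 × 0.315 × 1.15 = 1.01430
wool→goat→ox→wool: 7.214 × 0.315 × 0.4245 = 0.96464
Maximum is wool→ox→goat→wool at 1.0767; arbitrage exists.

1.0767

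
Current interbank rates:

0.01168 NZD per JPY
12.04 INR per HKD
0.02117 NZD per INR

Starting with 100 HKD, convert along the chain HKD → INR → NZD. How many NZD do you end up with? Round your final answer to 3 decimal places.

100 HKD × 12.04 = 1204 INR
1204 INR × 0.02117 = 25.48868 NZD

25.489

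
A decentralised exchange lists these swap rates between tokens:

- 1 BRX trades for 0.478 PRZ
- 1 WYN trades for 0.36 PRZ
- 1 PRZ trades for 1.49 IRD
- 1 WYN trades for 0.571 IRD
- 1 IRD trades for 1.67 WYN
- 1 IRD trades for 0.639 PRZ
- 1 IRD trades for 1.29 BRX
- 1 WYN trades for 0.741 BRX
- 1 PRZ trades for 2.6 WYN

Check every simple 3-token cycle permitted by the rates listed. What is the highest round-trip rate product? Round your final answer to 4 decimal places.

0.9487

WYN→IRD→PRZ→WYN: 0.571 × 0.639 × 2.6 = 0.94866
BRX→PRZ→WYN→BRX: 0.478 × 2.6 × 0.741 = 0.92091
BRX→PRZ→IRD→BRX: 0.478 × 1.49 × 1.29 = 0.91876
WYN→PRZ→IRD→WYN: 0.36 × 1.49 × 1.67 = 0.89579
Maximum is WYN→IRD→PRZ→WYN at 0.9487; no arbitrage — every cycle loses value.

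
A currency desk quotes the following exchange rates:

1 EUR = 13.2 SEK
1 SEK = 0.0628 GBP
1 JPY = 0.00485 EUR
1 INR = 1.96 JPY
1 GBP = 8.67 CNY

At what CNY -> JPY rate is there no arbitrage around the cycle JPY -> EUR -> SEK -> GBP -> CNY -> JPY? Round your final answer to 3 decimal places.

28.688

Known legs of the cycle: 0.00485 × 13.2 × 0.0628 × 8.67 = 0.03485735352
For no arbitrage the full-cycle product must be 1, so the missing rate is 1 / 0.03485735352 ≈ 28.68835.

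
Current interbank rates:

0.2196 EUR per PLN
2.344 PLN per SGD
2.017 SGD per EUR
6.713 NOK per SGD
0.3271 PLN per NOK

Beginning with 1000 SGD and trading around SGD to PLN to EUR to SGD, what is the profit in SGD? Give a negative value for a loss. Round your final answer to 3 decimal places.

1000 SGD × 2.344 = 2344 PLN
2344 PLN × 0.2196 = 514.7424 EUR
514.7424 EUR × 2.017 = 1038.2354208 SGD
Net change: 1038.2354208 − 1000 = 38.2354208 SGD

38.235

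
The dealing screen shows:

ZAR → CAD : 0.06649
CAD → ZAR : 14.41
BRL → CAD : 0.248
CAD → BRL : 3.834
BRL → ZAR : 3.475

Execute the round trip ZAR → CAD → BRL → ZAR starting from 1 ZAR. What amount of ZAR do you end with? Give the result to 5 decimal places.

0.88586

1 ZAR × 0.06649 = 0.06649 CAD
0.06649 CAD × 3.834 = 0.25492266 BRL
0.25492266 BRL × 3.475 = 0.8858562435 ZAR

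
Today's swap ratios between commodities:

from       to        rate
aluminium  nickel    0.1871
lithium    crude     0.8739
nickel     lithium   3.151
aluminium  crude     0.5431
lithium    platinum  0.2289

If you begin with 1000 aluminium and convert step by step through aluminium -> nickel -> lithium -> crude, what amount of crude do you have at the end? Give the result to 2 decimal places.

1000 aluminium × 0.1871 = 187.1 nickel
187.1 nickel × 3.151 = 589.5521 lithium
589.5521 lithium × 0.8739 = 515.20958019 crude

515.21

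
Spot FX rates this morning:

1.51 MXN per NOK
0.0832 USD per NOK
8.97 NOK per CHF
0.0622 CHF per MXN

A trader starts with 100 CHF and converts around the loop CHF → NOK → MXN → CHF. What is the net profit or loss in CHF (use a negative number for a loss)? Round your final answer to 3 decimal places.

-15.752

100 CHF × 8.97 = 897 NOK
897 NOK × 1.51 = 1354.47 MXN
1354.47 MXN × 0.0622 = 84.248034 CHF
Net change: 84.248034 − 100 = -15.751966 CHF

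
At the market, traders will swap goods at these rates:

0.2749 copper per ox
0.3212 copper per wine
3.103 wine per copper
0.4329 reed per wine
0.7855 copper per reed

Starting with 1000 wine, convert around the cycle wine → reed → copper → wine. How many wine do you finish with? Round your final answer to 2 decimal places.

1055.15

1000 wine × 0.4329 = 432.9 reed
432.9 reed × 0.7855 = 340.04295 copper
340.04295 copper × 3.103 = 1055.15327385 wine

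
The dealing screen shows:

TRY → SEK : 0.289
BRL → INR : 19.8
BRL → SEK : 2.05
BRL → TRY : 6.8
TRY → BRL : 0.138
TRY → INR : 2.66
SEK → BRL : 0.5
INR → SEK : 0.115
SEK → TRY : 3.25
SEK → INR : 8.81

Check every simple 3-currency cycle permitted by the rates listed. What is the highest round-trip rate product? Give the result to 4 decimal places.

INR→SEK→BRL→INR: 0.115 × 0.5 × 19.8 = 1.13850
INR→SEK→TRY→INR: 0.115 × 3.25 × 2.66 = 0.99418
TRY→SEK→BRL→TRY: 0.289 × 0.5 × 6.8 = 0.98260
TRY→BRL→SEK→TRY: 0.138 × 2.05 × 3.25 = 0.91943
Maximum is INR→SEK→BRL→INR at 1.1385; arbitrage exists.

1.1385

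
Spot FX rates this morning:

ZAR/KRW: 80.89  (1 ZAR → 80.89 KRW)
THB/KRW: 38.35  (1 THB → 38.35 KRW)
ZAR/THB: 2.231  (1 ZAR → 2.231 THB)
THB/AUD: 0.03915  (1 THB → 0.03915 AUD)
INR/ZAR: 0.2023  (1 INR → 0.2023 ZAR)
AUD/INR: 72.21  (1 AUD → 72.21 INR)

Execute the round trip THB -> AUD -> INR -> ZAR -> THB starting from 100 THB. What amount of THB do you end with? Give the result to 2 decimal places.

127.59

100 THB × 0.03915 = 3.915 AUD
3.915 AUD × 72.21 = 282.70215 INR
282.70215 INR × 0.2023 = 57.190644945 ZAR
57.190644945 ZAR × 2.231 = 127.592328872295 THB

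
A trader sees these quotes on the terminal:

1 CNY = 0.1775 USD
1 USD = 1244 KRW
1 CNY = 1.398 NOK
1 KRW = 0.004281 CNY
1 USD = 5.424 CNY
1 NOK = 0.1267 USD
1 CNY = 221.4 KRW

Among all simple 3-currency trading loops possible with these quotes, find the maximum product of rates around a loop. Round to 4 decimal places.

NOK→USD→CNY→NOK: 0.1267 × 5.424 × 1.398 = 0.96073
KRW→CNY→USD→KRW: 0.004281 × 0.1775 × 1244 = 0.94529
Maximum is NOK→USD→CNY→NOK at 0.9607; no arbitrage — every cycle loses value.

0.9607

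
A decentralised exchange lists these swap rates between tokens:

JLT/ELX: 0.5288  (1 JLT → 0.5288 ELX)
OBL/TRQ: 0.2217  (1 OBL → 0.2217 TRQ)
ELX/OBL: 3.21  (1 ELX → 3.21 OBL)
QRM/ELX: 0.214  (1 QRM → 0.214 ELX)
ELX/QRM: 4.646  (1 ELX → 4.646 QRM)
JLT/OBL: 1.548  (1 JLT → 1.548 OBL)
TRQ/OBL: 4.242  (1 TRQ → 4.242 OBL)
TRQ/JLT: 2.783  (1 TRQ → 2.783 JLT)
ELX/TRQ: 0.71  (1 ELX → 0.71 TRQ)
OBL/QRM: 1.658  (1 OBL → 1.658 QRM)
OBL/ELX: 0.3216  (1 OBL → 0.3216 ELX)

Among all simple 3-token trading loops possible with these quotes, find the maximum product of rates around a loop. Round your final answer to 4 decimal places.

OBL→QRM→ELX→OBL: 1.658 × 0.214 × 3.21 = 1.13895
JLT→ELX→TRQ→JLT: 0.5288 × 0.71 × 2.783 = 1.04487
OBL→ELX→TRQ→OBL: 0.3216 × 0.71 × 4.242 = 0.96860
JLT→OBL→TRQ→JLT: 1.548 × 0.2217 × 2.783 = 0.95510
Maximum is OBL→QRM→ELX→OBL at 1.1389; arbitrage exists.

1.1389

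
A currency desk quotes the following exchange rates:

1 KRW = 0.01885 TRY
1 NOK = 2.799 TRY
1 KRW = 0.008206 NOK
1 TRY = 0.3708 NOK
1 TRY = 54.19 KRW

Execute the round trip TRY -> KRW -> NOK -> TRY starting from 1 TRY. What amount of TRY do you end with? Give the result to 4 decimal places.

1 TRY × 54.19 = 54.19 KRW
54.19 KRW × 0.008206 = 0.44468314 NOK
0.44468314 NOK × 2.799 = 1.24466810886 TRY

1.2447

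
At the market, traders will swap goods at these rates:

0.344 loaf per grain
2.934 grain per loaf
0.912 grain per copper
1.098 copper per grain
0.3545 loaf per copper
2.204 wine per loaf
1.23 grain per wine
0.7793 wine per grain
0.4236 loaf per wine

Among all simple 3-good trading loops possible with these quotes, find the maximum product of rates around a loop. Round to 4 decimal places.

copper→loaf→grain→copper: 0.3545 × 2.934 × 1.098 = 1.14203
wine→loaf→grain→wine: 0.4236 × 2.934 × 0.7793 = 0.96855
wine→grain→loaf→wine: 1.23 × 0.344 × 2.204 = 0.93256
Maximum is copper→loaf→grain→copper at 1.1420; arbitrage exists.

1.1420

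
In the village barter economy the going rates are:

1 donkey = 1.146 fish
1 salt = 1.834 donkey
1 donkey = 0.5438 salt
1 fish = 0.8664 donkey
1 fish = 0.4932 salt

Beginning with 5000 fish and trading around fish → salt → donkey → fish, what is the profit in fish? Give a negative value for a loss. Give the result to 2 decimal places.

5000 fish × 0.4932 = 2466 salt
2466 salt × 1.834 = 4522.644 donkey
4522.644 donkey × 1.146 = 5182.950024 fish
Net change: 5182.950024 − 5000 = 182.950024 fish

182.95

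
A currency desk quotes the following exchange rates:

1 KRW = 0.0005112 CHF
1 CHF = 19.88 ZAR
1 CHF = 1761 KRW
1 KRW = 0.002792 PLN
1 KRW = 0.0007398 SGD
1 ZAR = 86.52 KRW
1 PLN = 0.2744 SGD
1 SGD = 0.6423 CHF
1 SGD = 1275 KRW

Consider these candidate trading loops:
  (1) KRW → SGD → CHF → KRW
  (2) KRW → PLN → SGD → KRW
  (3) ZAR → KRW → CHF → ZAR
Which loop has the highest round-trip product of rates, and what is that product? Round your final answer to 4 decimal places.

(1) 0.0007398 × 0.6423 × 1761 = 0.83678
(2) 0.002792 × 0.2744 × 1275 = 0.97681
(3) 86.52 × 0.0005112 × 19.88 = 0.87927
Highest is cycle (2) at 0.9768 (≤1, no arbitrage).

0.9768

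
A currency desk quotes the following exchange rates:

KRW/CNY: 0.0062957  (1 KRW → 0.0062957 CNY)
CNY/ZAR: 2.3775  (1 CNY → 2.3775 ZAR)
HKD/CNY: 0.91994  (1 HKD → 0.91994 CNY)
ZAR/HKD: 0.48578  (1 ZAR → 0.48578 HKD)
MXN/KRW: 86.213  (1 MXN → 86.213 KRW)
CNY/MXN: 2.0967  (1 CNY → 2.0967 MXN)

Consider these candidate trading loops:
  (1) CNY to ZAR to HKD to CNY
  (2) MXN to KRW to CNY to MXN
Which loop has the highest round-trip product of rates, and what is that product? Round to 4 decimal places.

1.1380

(1) 2.3775 × 0.48578 × 0.91994 = 1.06248
(2) 86.213 × 0.0062957 × 2.0967 = 1.13803
Highest is cycle (2) at 1.1380 (>1, arbitrage).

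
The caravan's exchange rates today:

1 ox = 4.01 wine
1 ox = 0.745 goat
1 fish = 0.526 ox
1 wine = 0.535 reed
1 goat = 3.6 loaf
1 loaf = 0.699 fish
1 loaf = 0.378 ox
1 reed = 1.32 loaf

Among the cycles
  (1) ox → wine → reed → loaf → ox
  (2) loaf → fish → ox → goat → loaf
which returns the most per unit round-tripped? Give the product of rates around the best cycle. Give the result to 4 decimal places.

(1) 4.01 × 0.535 × 1.32 × 0.378 = 1.07044
(2) 0.699 × 0.526 × 0.745 × 3.6 = 0.98610
Highest is cycle (1) at 1.0704 (>1, arbitrage).

1.0704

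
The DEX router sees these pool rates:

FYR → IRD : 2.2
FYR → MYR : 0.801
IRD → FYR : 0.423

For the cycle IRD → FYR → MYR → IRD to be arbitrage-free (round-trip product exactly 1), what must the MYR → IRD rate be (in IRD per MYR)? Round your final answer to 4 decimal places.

Known legs of the cycle: 0.423 × 0.801 = 0.338823
For no arbitrage the full-cycle product must be 1, so the missing rate is 1 / 0.338823 ≈ 2.951394.

2.9514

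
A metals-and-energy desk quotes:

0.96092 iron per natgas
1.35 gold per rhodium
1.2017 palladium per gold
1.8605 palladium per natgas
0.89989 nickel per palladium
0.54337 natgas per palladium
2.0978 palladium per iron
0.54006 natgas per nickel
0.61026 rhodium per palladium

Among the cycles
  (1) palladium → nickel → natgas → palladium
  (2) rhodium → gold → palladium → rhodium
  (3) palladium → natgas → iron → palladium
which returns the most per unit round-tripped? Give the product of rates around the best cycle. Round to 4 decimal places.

(1) 0.89989 × 0.54006 × 1.8605 = 0.90419
(2) 1.35 × 1.2017 × 0.61026 = 0.99002
(3) 0.54337 × 0.96092 × 2.0978 = 1.09534
Highest is cycle (3) at 1.0953 (>1, arbitrage).

1.0953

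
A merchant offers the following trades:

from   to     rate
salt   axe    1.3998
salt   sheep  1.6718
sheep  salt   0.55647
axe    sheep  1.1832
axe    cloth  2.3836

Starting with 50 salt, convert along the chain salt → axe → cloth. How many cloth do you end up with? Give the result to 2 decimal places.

166.83

50 salt × 1.3998 = 69.99 axe
69.99 axe × 2.3836 = 166.828164 cloth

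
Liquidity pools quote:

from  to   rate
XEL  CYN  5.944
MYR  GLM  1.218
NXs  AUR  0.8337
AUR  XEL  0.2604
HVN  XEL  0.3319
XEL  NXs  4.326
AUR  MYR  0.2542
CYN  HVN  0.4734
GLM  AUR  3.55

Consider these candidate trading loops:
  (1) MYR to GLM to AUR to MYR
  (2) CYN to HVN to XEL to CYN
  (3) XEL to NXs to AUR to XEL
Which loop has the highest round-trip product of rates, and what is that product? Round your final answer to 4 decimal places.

(1) 1.218 × 3.55 × 0.2542 = 1.09914
(2) 0.4734 × 0.3319 × 5.944 = 0.93393
(3) 4.326 × 0.8337 × 0.2604 = 0.93916
Highest is cycle (1) at 1.0991 (>1, arbitrage).

1.0991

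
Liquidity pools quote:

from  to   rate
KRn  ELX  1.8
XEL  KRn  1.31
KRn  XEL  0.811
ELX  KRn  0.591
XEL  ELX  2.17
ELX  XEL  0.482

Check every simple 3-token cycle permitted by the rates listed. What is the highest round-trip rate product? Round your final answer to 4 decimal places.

1.1366

KRn→ELX→XEL→KRn: 1.8 × 0.482 × 1.31 = 1.13656
KRn→XEL→ELX→KRn: 0.811 × 2.17 × 0.591 = 1.04008
Maximum is KRn→ELX→XEL→KRn at 1.1366; arbitrage exists.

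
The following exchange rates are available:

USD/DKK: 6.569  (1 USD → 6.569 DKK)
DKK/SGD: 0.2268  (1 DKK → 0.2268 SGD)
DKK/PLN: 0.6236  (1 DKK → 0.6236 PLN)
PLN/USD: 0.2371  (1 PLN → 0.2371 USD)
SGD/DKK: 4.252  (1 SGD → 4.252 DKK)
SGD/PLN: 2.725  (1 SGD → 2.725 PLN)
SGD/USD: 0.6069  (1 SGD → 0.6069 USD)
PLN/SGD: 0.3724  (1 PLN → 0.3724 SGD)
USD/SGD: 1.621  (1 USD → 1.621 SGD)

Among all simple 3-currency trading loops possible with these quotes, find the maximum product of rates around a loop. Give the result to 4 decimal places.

1.0473

PLN→USD→SGD→PLN: 0.2371 × 1.621 × 2.725 = 1.04732
PLN→SGD→DKK→PLN: 0.3724 × 4.252 × 0.6236 = 0.98744
PLN→USD→DKK→PLN: 0.2371 × 6.569 × 0.6236 = 0.97126
SGD→USD→DKK→SGD: 0.6069 × 6.569 × 0.2268 = 0.90419
Maximum is PLN→USD→SGD→PLN at 1.0473; arbitrage exists.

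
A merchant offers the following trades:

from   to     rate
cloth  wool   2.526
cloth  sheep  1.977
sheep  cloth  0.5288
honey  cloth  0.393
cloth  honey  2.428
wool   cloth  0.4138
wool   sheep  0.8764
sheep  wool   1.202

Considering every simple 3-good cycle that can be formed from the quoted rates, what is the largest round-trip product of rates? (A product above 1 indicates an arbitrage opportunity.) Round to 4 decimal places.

sheep→cloth→wool→sheep: 0.5288 × 2.526 × 0.8764 = 1.17065
sheep→wool→cloth→sheep: 1.202 × 0.4138 × 1.977 = 0.98334
Maximum is sheep→cloth→wool→sheep at 1.1707; arbitrage exists.

1.1707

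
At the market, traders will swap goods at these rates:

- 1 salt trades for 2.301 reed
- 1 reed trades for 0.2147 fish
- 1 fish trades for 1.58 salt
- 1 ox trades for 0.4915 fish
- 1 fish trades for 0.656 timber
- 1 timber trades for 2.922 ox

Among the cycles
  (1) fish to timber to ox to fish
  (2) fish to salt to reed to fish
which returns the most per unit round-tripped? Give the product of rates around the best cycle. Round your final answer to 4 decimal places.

(1) 0.656 × 2.922 × 0.4915 = 0.94212
(2) 1.58 × 2.301 × 0.2147 = 0.78056
Highest is cycle (1) at 0.9421 (≤1, no arbitrage).

0.9421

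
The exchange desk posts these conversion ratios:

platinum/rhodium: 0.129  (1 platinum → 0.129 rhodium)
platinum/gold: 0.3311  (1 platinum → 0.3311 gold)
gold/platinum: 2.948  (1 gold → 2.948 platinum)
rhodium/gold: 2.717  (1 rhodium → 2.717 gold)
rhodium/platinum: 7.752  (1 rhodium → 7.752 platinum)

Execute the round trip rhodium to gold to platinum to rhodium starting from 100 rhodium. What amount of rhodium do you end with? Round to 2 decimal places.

103.33

100 rhodium × 2.717 = 271.7 gold
271.7 gold × 2.948 = 800.9716 platinum
800.9716 platinum × 0.129 = 103.3253364 rhodium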